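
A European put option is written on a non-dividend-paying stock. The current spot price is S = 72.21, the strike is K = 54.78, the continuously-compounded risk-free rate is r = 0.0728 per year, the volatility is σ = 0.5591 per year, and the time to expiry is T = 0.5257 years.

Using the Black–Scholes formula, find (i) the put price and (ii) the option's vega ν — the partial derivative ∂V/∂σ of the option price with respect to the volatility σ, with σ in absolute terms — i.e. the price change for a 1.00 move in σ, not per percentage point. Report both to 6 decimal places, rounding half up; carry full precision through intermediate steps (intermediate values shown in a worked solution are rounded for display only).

σ√T = 0.5591·√0.5257 = 0.405376
d₁ = (ln(S/K) + (r+σ²/2)T) / (σ√T) = (ln(72.21/54.78) + (0.0728+0.5591²/2)·0.5257) / 0.405376 = (0.276253 + 0.120436) / 0.405376 = 0.978570
d₂ = d₁ − σ√T = 0.978570 − 0.405376 = 0.573194
e^{−rT} = e^{−0.0728·0.5257} = 0.962452
N(−d₁) = 0.163896,  N(−d₂) = 0.283257
Put price V = K·e^{−rT}·N(−d₂) − S·N(−d₁) = 14.934178 − 11.834941 = 3.099237
φ(d₁) = (1/√(2π))·e^{−d₁²/2} = 0.247155
ν = S·φ(d₁)·√T = 12.940057

price = 3.099237
ν = 12.940057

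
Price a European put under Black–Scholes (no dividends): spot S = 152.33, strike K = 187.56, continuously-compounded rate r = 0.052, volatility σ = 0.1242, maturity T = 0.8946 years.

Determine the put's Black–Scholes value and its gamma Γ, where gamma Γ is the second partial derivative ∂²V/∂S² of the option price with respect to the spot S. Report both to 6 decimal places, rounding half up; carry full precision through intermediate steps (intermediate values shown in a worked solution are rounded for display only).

σ√T = 0.1242·√0.8946 = 0.117472
d₁ = (ln(S/K) + (r+σ²/2)T) / (σ√T) = (ln(152.33/187.56) + (0.052+0.1242²/2)·0.8946) / 0.117472 = (-0.208050 + 0.053419) / 0.117472 = -1.316313
d₂ = d₁ − σ√T = -1.316313 − 0.117472 = -1.433785
e^{−rT} = e^{−0.052·0.8946} = 0.954546
N(−d₁) = 0.905965,  N(−d₂) = 0.924183
Put price V = K·e^{−rT}·N(−d₂) − S·N(−d₁) = 165.460856 − 138.005717 = 27.455139
φ(d₁) = (1/√(2π))·e^{−d₁²/2} = 0.167750
Γ = φ(d₁) / (S·σ·√T) = 0.009374

price = 27.455139
Γ = 0.009374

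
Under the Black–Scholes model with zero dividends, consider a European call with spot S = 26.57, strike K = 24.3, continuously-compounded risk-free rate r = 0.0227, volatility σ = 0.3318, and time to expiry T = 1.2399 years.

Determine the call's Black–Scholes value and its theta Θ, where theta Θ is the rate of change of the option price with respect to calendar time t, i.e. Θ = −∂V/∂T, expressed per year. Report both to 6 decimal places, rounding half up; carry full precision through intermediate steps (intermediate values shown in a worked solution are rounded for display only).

σ√T = 0.3318·√1.2399 = 0.369462
d₁ = (ln(S/K) + (r+σ²/2)T) / (σ√T) = (ln(26.57/24.3) + (0.0227+0.3318²/2)·1.2399) / 0.369462 = (0.089306 + 0.096397) / 0.369462 = 0.502631
d₂ = d₁ − σ√T = 0.502631 − 0.369462 = 0.133170
e^{−rT} = e^{−0.0227·1.2399} = 0.972247
N(d₁) = 0.692388,  N(d₂) = 0.552970
Call price V = S·N(d₁) − K·e^{−rT}·N(d₂) = 18.396757 − 13.064253 = 5.332504
φ(d₁) = (1/√(2π))·e^{−d₁²/2} = 0.351601
Θ = −S·φ(d₁)·σ/(2√T) − r·K·e^{−rT}·N(d₂) = −1.391858 − 0.296559 = -1.688417

price = 5.332504
Θ = -1.688417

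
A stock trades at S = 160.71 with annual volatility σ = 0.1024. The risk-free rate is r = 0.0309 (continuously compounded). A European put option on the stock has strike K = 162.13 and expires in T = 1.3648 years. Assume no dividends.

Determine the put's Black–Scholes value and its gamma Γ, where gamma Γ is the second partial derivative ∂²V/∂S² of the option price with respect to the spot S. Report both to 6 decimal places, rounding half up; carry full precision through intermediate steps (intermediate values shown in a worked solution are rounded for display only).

price = 5.193023
Γ = 0.019593

σ√T = 0.1024·√1.3648 = 0.119628
d₁ = (ln(S/K) + (r+σ²/2)T) / (σ√T) = (ln(160.71/162.13) + (0.0309+0.1024²/2)·1.3648) / 0.119628 = (-0.008797 + 0.049328) / 0.119628 = 0.338806
d₂ = d₁ − σ√T = 0.338806 − 0.119628 = 0.219177
e^{−rT} = e^{−0.0309·1.3648} = 0.958705
N(−d₁) = 0.367378,  N(−d₂) = 0.413256
Put price V = K·e^{−rT}·N(−d₂) − S·N(−d₁) = 64.234340 − 59.041317 = 5.193023
φ(d₁) = (1/√(2π))·e^{−d₁²/2} = 0.376690
Γ = φ(d₁) / (S·σ·√T) = 0.019593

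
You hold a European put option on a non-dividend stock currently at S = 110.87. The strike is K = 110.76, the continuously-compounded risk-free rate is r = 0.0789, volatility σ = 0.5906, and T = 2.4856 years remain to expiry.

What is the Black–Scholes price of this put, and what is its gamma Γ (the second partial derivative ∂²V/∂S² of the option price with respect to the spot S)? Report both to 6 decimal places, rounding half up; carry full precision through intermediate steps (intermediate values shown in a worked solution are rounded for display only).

σ√T = 0.5906·√2.4856 = 0.931127
d₁ = (ln(S/K) + (r+σ²/2)T) / (σ√T) = (ln(110.87/110.76) + (0.0789+0.5906²/2)·2.4856) / 0.931127 = (0.000993 + 0.629613) / 0.931127 = 0.677250
d₂ = d₁ − σ√T = 0.677250 − 0.931127 = -0.253878
e^{−rT} = e^{−0.0789·2.4856} = 0.821919
N(−d₁) = 0.249124,  N(−d₂) = 0.600205
Put price V = K·e^{−rT}·N(−d₂) − S·N(−d₁) = 54.640090 − 27.620359 = 27.019731
φ(d₁) = (1/√(2π))·e^{−d₁²/2} = 0.317184
Γ = φ(d₁) / (S·σ·√T) = 0.003072

price = 27.019731
Γ = 0.003072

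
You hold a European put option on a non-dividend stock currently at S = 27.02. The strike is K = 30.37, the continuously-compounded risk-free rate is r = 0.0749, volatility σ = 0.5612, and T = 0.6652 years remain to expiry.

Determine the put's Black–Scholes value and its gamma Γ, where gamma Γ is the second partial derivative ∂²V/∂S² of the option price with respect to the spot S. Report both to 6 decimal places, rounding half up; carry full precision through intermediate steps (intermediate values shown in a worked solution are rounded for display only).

σ√T = 0.5612·√0.6652 = 0.457714
d₁ = (ln(S/K) + (r+σ²/2)T) / (σ√T) = (ln(27.02/30.37) + (0.0749+0.5612²/2)·0.6652) / 0.457714 = (-0.116878 + 0.154574) / 0.457714 = 0.082358
d₂ = d₁ − σ√T = 0.082358 − 0.457714 = -0.375356
e^{−rT} = e^{−0.0749·0.6652} = 0.951397
N(−d₁) = 0.467181,  N(−d₂) = 0.646302
Put price V = K·e^{−rT}·N(−d₂) − S·N(−d₁) = 18.674209 − 12.623231 = 6.050978
φ(d₁) = (1/√(2π))·e^{−d₁²/2} = 0.397592
Γ = φ(d₁) / (S·σ·√T) = 0.032148

price = 6.050978
Γ = 0.032148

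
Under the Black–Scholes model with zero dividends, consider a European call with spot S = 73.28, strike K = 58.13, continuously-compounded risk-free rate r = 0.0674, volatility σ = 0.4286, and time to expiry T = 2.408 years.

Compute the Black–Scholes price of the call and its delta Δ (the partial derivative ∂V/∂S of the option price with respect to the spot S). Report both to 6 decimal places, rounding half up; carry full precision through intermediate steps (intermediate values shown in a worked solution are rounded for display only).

σ√T = 0.4286·√2.408 = 0.665090
d₁ = (ln(S/K) + (r+σ²/2)T) / (σ√T) = (ln(73.28/58.13) + (0.0674+0.4286²/2)·2.408) / 0.665090 = (0.231606 + 0.383472) / 0.665090 = 0.924803
d₂ = d₁ − σ√T = 0.924803 − 0.665090 = 0.259713
e^{−rT} = e^{−0.0674·2.408} = 0.850187
N(d₁) = 0.822466,  N(d₂) = 0.602458
Call price V = S·N(d₁) − K·e^{−rT}·N(d₂) = 60.270299 − 29.774269 = 30.496030
Δ = N(d₁) = 0.822466

price = 30.496030
Δ = 0.822466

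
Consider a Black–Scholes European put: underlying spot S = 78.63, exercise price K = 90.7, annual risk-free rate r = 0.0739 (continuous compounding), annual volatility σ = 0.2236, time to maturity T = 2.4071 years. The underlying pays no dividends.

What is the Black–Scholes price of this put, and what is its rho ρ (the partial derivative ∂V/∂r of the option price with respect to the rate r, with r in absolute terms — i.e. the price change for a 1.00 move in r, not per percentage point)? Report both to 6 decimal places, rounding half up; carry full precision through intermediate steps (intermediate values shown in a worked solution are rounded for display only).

price = 9.339785
ρ = -96.641681

σ√T = 0.2236·√2.4071 = 0.346912
d₁ = (ln(S/K) + (r+σ²/2)T) / (σ√T) = (ln(78.63/90.7) + (0.0739+0.2236²/2)·2.4071) / 0.346912 = (-0.142804 + 0.238059) / 0.346912 = 0.274579
d₂ = d₁ − σ√T = 0.274579 − 0.346912 = -0.072333
e^{−rT} = e^{−0.0739·2.4071} = 0.837039
N(−d₁) = 0.391820,  N(−d₂) = 0.528832
Put price V = K·e^{−rT}·N(−d₂) − S·N(−d₁) = 40.148594 − 30.808810 = 9.339785
ρ = −K·T·e^{−rT}·N(−d₂) = -96.641681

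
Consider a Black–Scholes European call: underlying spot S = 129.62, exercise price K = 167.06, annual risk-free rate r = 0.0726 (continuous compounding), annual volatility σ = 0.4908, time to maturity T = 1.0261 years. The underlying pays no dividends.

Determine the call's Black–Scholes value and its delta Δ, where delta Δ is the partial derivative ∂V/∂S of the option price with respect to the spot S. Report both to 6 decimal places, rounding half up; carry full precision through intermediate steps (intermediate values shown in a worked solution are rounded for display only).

price = 16.975021
Δ = 0.455425

σ√T = 0.4908·√1.0261 = 0.497164
d₁ = (ln(S/K) + (r+σ²/2)T) / (σ√T) = (ln(129.62/167.06) + (0.0726+0.4908²/2)·1.0261) / 0.497164 = (-0.253746 + 0.198081) / 0.497164 = -0.111966
d₂ = d₁ − σ√T = -0.111966 − 0.497164 = -0.609129
e^{−rT} = e^{−0.0726·1.0261} = 0.928212
N(d₁) = 0.455425,  N(d₂) = 0.271219
Call price V = S·N(d₁) − K·e^{−rT}·N(d₂) = 59.032235 − 42.057214 = 16.975021
Δ = N(d₁) = 0.455425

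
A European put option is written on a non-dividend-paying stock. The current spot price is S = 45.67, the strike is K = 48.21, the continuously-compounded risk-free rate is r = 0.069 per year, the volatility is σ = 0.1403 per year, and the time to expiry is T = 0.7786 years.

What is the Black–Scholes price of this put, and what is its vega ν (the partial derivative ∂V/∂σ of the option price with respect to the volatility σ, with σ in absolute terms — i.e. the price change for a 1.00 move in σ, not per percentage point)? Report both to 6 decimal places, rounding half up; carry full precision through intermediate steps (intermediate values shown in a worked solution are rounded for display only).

price = 2.263762
ν = 16.049118

σ√T = 0.1403·√0.7786 = 0.123798
d₁ = (ln(S/K) + (r+σ²/2)T) / (σ√T) = (ln(45.67/48.21) + (0.069+0.1403²/2)·0.7786) / 0.123798 = (-0.054125 + 0.061386) / 0.123798 = 0.058656
d₂ = d₁ − σ√T = 0.058656 − 0.123798 = -0.065142
e^{−rT} = e^{−0.069·0.7786} = 0.947694
N(−d₁) = 0.476613,  N(−d₂) = 0.525969
Put price V = K·e^{−rT}·N(−d₂) − S·N(−d₁) = 24.030671 − 21.766909 = 2.263762
φ(d₁) = (1/√(2π))·e^{−d₁²/2} = 0.398257
ν = S·φ(d₁)·√T = 16.049118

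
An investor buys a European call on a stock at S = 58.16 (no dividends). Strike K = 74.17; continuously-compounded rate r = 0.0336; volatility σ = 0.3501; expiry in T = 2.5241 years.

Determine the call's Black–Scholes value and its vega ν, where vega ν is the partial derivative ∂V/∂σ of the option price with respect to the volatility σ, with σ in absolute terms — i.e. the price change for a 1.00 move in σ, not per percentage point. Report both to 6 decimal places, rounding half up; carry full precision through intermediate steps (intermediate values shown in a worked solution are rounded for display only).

σ√T = 0.3501·√2.5241 = 0.556218
d₁ = (ln(S/K) + (r+σ²/2)T) / (σ√T) = (ln(58.16/74.17) + (0.0336+0.3501²/2)·2.5241) / 0.556218 = (-0.243162 + 0.239499) / 0.556218 = -0.006585
d₂ = d₁ − σ√T = -0.006585 − 0.556218 = -0.562803
e^{−rT} = e^{−0.0336·2.5241} = 0.918687
N(d₁) = 0.497373,  N(d₂) = 0.286784
Call price V = S·N(d₁) − K·e^{−rT}·N(d₂) = 28.927213 − 19.541206 = 9.386008
φ(d₁) = (1/√(2π))·e^{−d₁²/2} = 0.398934
ν = S·φ(d₁)·√T = 36.861952

price = 9.386008
ν = 36.861952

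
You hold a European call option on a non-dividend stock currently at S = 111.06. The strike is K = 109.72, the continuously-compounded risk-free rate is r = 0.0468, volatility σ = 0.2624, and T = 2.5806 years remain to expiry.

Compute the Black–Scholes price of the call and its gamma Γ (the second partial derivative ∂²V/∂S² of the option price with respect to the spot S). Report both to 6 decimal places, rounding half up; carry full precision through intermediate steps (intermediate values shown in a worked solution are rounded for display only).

σ√T = 0.2624·√2.5806 = 0.421526
d₁ = (ln(S/K) + (r+σ²/2)T) / (σ√T) = (ln(111.06/109.72) + (0.0468+0.2624²/2)·2.5806) / 0.421526 = (0.012139 + 0.209614) / 0.421526 = 0.526072
d₂ = d₁ − σ√T = 0.526072 − 0.421526 = 0.104546
e^{−rT} = e^{−0.0468·2.5806} = 0.886236
N(d₁) = 0.700581,  N(d₂) = 0.541632
Call price V = S·N(d₁) − K·e^{−rT}·N(d₂) = 77.806524 − 52.667119 = 25.139404
φ(d₁) = (1/√(2π))·e^{−d₁²/2} = 0.347387
Γ = φ(d₁) / (S·σ·√T) = 0.007420

price = 25.139404
Γ = 0.007420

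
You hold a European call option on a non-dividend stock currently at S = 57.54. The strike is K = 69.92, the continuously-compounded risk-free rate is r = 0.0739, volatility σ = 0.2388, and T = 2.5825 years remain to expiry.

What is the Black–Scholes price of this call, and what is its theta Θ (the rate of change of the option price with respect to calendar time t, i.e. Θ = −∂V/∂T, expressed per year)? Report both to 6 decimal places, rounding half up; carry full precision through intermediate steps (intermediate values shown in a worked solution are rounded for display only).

price = 8.657510
Θ = -3.470061

σ√T = 0.2388·√2.5825 = 0.383755
d₁ = (ln(S/K) + (r+σ²/2)T) / (σ√T) = (ln(57.54/69.92) + (0.0739+0.2388²/2)·2.5825) / 0.383755 = (-0.194871 + 0.264481) / 0.383755 = 0.181390
d₂ = d₁ − σ√T = 0.181390 − 0.383755 = -0.202365
e^{−rT} = e^{−0.0739·2.5825} = 0.826259
N(d₁) = 0.571969,  N(d₂) = 0.419816
Call price V = S·N(d₁) − K·e^{−rT}·N(d₂) = 32.911117 − 24.253607 = 8.657510
φ(d₁) = (1/√(2π))·e^{−d₁²/2} = 0.392433
Θ = −S·φ(d₁)·σ/(2√T) − r·K·e^{−rT}·N(d₂) = −1.677720 − 1.792342 = -3.470061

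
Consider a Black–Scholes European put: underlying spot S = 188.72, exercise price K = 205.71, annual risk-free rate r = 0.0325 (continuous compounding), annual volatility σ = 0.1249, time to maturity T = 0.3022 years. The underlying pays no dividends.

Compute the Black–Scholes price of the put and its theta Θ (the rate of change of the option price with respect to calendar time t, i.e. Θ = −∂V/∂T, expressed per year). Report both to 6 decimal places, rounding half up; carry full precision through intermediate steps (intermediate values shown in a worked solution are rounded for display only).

σ√T = 0.1249·√0.3022 = 0.068661
d₁ = (ln(S/K) + (r+σ²/2)T) / (σ√T) = (ln(188.72/205.71) + (0.0325+0.1249²/2)·0.3022) / 0.068661 = (-0.086203 + 0.012179) / 0.068661 = -1.078114
d₂ = d₁ − σ√T = -1.078114 − 0.068661 = -1.146775
e^{−rT} = e^{−0.0325·0.3022} = 0.990227
N(−d₁) = 0.859509,  N(−d₂) = 0.874263
Put price V = K·e^{−rT}·N(−d₂) − S·N(−d₁) = 178.086880 − 162.206459 = 15.880422
φ(d₁) = (1/√(2π))·e^{−d₁²/2} = 0.223107
Θ = −S·φ(d₁)·σ/(2√T) + r·K·e^{−rT}·N(−d₂) = −4.783177 + 5.787824 = 1.004647

price = 15.880422
Θ = 1.004647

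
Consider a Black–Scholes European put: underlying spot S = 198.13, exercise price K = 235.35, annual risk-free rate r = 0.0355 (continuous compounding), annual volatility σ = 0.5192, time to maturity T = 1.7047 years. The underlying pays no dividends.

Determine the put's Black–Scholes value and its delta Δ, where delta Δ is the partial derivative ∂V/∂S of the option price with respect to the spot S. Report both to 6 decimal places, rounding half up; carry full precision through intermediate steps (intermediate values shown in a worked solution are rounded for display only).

price = 68.101839
Δ = -0.430828

σ√T = 0.5192·√1.7047 = 0.677889
d₁ = (ln(S/K) + (r+σ²/2)T) / (σ√T) = (ln(198.13/235.35) + (0.0355+0.5192²/2)·1.7047) / 0.677889 = (-0.172150 + 0.290284) / 0.677889 = 0.174266
d₂ = d₁ − σ√T = 0.174266 − 0.677889 = -0.503623
e^{−rT} = e^{−0.0355·1.7047} = 0.941278
N(−d₁) = 0.430828,  N(−d₂) = 0.692737
Put price V = K·e^{−rT}·N(−d₂) − S·N(−d₁) = 153.461801 − 85.359962 = 68.101839
Δ = −N(−d₁) = -0.430828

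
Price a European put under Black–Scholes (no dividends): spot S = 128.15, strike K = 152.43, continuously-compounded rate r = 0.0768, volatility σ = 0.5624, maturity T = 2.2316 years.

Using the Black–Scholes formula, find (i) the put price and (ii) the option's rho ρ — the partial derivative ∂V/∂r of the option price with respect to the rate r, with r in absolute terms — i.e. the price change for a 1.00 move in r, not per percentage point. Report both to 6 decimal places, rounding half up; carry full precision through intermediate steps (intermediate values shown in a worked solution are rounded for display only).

σ√T = 0.5624·√2.2316 = 0.840144
d₁ = (ln(S/K) + (r+σ²/2)T) / (σ√T) = (ln(128.15/152.43) + (0.0768+0.5624²/2)·2.2316) / 0.840144 = (-0.173504 + 0.524307) / 0.840144 = 0.417552
d₂ = d₁ − σ√T = 0.417552 − 0.840144 = -0.422592
e^{−rT} = e^{−0.0768·2.2316} = 0.842496
N(−d₁) = 0.338137,  N(−d₂) = 0.663703
Put price V = K·e^{−rT}·N(−d₂) − S·N(−d₁) = 85.233855 − 43.332311 = 41.901544
ρ = −K·T·e^{−rT}·N(−d₂) = -190.207871

price = 41.901544
ρ = -190.207871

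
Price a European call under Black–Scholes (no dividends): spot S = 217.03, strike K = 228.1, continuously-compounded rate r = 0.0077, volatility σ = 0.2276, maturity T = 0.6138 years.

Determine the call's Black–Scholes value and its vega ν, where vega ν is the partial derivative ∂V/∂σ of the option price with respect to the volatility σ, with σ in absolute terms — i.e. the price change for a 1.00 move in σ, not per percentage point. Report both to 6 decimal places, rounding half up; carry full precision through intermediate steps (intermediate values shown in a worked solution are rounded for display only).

σ√T = 0.2276·√0.6138 = 0.178314
d₁ = (ln(S/K) + (r+σ²/2)T) / (σ√T) = (ln(217.03/228.1) + (0.0077+0.2276²/2)·0.6138) / 0.178314 = (-0.049749 + 0.020624) / 0.178314 = -0.163332
d₂ = d₁ − σ√T = -0.163332 − 0.178314 = -0.341646
e^{−rT} = e^{−0.0077·0.6138} = 0.995285
N(d₁) = 0.435129,  N(d₂) = 0.366309
Call price V = S·N(d₁) − K·e^{−rT}·N(d₂) = 94.435983 − 83.161065 = 11.274918
φ(d₁) = (1/√(2π))·e^{−d₁²/2} = 0.393656
ν = S·φ(d₁)·√T = 66.934558

price = 11.274918
ν = 66.934558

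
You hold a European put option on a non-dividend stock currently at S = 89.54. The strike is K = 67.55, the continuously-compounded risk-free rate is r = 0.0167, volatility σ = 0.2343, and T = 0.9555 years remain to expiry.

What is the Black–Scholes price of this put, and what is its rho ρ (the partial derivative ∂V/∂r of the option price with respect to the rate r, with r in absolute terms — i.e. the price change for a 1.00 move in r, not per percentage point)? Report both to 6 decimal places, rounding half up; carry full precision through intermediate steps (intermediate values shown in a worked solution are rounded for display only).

price = 0.800569
ρ = -7.487970

σ√T = 0.2343·√0.9555 = 0.229028
d₁ = (ln(S/K) + (r+σ²/2)T) / (σ√T) = (ln(89.54/67.55) + (0.0167+0.2343²/2)·0.9555) / 0.229028 = (0.281817 + 0.042184) / 0.229028 = 1.414682
d₂ = d₁ − σ√T = 1.414682 − 0.229028 = 1.185654
e^{−rT} = e^{−0.0167·0.9555} = 0.984170
N(−d₁) = 0.078581,  N(−d₂) = 0.117879
Put price V = K·e^{−rT}·N(−d₂) − S·N(−d₁) = 7.836703 − 7.036134 = 0.800569
ρ = −K·T·e^{−rT}·N(−d₂) = -7.487970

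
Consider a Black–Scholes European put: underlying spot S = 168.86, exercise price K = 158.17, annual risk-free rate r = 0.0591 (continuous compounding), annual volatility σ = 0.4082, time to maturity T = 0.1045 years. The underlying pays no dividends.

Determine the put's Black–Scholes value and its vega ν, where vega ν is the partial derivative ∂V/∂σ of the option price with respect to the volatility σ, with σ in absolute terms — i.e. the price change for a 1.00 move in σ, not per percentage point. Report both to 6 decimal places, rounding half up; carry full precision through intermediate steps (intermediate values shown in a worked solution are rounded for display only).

price = 3.973281
ν = 18.097519

σ√T = 0.4082·√0.1045 = 0.131957
d₁ = (ln(S/K) + (r+σ²/2)T) / (σ√T) = (ln(168.86/158.17) + (0.0591+0.4082²/2)·0.1045) / 0.131957 = (0.065400 + 0.014882) / 0.131957 = 0.608395
d₂ = d₁ − σ√T = 0.608395 − 0.131957 = 0.476439
e^{−rT} = e^{−0.0591·0.1045} = 0.993843
N(−d₁) = 0.271463,  N(−d₂) = 0.316881
Put price V = K·e^{−rT}·N(−d₂) − S·N(−d₁) = 49.812463 − 45.839182 = 3.973281
φ(d₁) = (1/√(2π))·e^{−d₁²/2} = 0.331539
ν = S·φ(d₁)·√T = 18.097519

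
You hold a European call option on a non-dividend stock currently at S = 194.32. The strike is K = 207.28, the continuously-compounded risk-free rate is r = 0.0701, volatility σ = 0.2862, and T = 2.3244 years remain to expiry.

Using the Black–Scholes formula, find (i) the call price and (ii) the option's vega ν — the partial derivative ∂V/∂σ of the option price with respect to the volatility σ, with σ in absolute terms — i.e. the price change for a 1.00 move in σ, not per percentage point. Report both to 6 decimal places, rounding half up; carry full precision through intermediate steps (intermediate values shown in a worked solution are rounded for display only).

price = 41.886692
ν = 107.114245

σ√T = 0.2862·√2.3244 = 0.436340
d₁ = (ln(S/K) + (r+σ²/2)T) / (σ√T) = (ln(194.32/207.28) + (0.0701+0.2862²/2)·2.3244) / 0.436340 = (-0.064564 + 0.258137) / 0.436340 = 0.443628
d₂ = d₁ − σ√T = 0.443628 − 0.436340 = 0.007288
e^{−rT} = e^{−0.0701·2.3244} = 0.849642
N(d₁) = 0.671344,  N(d₂) = 0.502907
Call price V = S·N(d₁) − K·e^{−rT}·N(d₂) = 130.455584 − 88.568892 = 41.886692
φ(d₁) = (1/√(2π))·e^{−d₁²/2} = 0.361555
ν = S·φ(d₁)·√T = 107.114245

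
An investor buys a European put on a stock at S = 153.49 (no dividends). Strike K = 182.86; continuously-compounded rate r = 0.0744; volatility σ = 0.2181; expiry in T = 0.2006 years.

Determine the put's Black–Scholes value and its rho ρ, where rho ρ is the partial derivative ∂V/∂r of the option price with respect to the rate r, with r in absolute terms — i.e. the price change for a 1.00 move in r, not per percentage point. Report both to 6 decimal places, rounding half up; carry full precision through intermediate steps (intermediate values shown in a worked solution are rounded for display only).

price = 27.004514
ρ = -34.488090

σ√T = 0.2181·√0.2006 = 0.097683
d₁ = (ln(S/K) + (r+σ²/2)T) / (σ√T) = (ln(153.49/182.86) + (0.0744+0.2181²/2)·0.2006) / 0.097683 = (-0.175085 + 0.019696) / 0.097683 = -1.590747
d₂ = d₁ − σ√T = -1.590747 − 0.097683 = -1.688431
e^{−rT} = e^{−0.0744·0.2006} = 0.985186
N(−d₁) = 0.944167,  N(−d₂) = 0.954336
Put price V = K·e^{−rT}·N(−d₂) − S·N(−d₁) = 171.924674 − 144.920159 = 27.004514
ρ = −K·T·e^{−rT}·N(−d₂) = -34.488090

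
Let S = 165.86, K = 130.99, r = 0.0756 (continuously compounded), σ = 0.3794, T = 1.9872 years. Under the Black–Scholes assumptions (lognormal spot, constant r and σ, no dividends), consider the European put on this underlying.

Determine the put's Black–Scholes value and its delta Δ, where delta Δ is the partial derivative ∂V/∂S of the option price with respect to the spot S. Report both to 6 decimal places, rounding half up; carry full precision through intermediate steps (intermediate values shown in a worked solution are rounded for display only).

σ√T = 0.3794·√1.9872 = 0.534833
d₁ = (ln(S/K) + (r+σ²/2)T) / (σ√T) = (ln(165.86/130.99) + (0.0756+0.3794²/2)·1.9872) / 0.534833 = (0.236023 + 0.293255) / 0.534833 = 0.989615
d₂ = d₁ − σ√T = 0.989615 − 0.534833 = 0.454782
e^{−rT} = e^{−0.0756·1.9872} = 0.860508
N(−d₁) = 0.161181,  N(−d₂) = 0.324633
Put price V = K·e^{−rT}·N(−d₂) − S·N(−d₁) = 36.591978 − 26.733520 = 9.858458
Δ = −N(−d₁) = -0.161181

price = 9.858458
Δ = -0.161181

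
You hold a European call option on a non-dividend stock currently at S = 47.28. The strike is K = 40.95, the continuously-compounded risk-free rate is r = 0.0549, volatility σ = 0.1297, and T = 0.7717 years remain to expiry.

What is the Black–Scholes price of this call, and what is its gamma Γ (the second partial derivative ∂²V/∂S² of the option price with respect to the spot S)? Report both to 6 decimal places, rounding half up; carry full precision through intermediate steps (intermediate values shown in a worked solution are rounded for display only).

σ√T = 0.1297·√0.7717 = 0.113937
d₁ = (ln(S/K) + (r+σ²/2)T) / (σ√T) = (ln(47.28/40.95) + (0.0549+0.1297²/2)·0.7717) / 0.113937 = (0.143736 + 0.048857) / 0.113937 = 1.690346
d₂ = d₁ − σ√T = 1.690346 − 0.113937 = 1.576409
e^{−rT} = e^{−0.0549·0.7717} = 0.958519
N(d₁) = 0.954519,  N(d₂) = 0.942534
Call price V = S·N(d₁) − K·e^{−rT}·N(d₂) = 45.129663 − 36.995727 = 8.133936
φ(d₁) = (1/√(2π))·e^{−d₁²/2} = 0.095601
Γ = φ(d₁) / (S·σ·√T) = 0.017747

price = 8.133936
Γ = 0.017747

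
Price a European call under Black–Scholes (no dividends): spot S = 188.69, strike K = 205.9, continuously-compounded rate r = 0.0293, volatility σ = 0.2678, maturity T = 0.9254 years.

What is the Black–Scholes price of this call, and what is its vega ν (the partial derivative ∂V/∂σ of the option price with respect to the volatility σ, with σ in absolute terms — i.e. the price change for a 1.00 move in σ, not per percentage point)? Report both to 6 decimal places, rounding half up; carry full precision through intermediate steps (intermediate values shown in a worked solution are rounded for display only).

price = 14.625832
ν = 72.017934

σ√T = 0.2678·√0.9254 = 0.257617
d₁ = (ln(S/K) + (r+σ²/2)T) / (σ√T) = (ln(188.69/205.9) + (0.0293+0.2678²/2)·0.9254) / 0.257617 = (-0.087285 + 0.060298) / 0.257617 = -0.104758
d₂ = d₁ − σ√T = -0.104758 − 0.257617 = -0.362376
e^{−rT} = e^{−0.0293·0.9254} = 0.973250
N(d₁) = 0.458284,  N(d₂) = 0.358536
Call price V = S·N(d₁) − K·e^{−rT}·N(d₂) = 86.473574 − 71.847742 = 14.625832
φ(d₁) = (1/√(2π))·e^{−d₁²/2} = 0.396759
ν = S·φ(d₁)·√T = 72.017934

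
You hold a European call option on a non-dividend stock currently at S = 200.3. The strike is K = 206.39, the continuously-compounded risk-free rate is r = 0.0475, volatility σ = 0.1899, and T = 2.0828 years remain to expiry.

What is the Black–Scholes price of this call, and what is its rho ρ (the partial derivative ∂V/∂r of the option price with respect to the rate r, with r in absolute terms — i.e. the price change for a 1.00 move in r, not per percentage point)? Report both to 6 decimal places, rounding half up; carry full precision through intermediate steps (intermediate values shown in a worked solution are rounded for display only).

σ√T = 0.1899·√2.0828 = 0.274062
d₁ = (ln(S/K) + (r+σ²/2)T) / (σ√T) = (ln(200.3/206.39) + (0.0475+0.1899²/2)·2.0828) / 0.274062 = (-0.029951 + 0.136488) / 0.274062 = 0.388732
d₂ = d₁ − σ√T = 0.388732 − 0.274062 = 0.114670
e^{−rT} = e^{−0.0475·2.0828} = 0.905803
N(d₁) = 0.651263,  N(d₂) = 0.545647
Call price V = S·N(d₁) − K·e^{−rT}·N(d₂) = 130.447934 − 102.007966 = 28.439968
ρ = K·T·e^{−rT}·N(d₂) = 212.462192

price = 28.439968
ρ = 212.462192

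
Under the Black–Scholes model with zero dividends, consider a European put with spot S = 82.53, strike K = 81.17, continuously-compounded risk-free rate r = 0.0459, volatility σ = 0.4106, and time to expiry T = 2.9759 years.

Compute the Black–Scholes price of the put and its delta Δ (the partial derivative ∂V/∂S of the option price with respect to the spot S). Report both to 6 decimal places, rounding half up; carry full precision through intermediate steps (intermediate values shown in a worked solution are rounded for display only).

σ√T = 0.4106·√2.9759 = 0.708318
d₁ = (ln(S/K) + (r+σ²/2)T) / (σ√T) = (ln(82.53/81.17) + (0.0459+0.4106²/2)·2.9759) / 0.708318 = (0.016616 + 0.387451) / 0.708318 = 0.570460
d₂ = d₁ − σ√T = 0.570460 − 0.708318 = -0.137858
e^{−rT} = e^{−0.0459·2.9759} = 0.872324
N(−d₁) = 0.284183,  N(−d₂) = 0.554824
Put price V = K·e^{−rT}·N(−d₂) − S·N(−d₁) = 39.285158 − 23.453612 = 15.831546
Δ = −N(−d₁) = -0.284183

price = 15.831546
Δ = -0.284183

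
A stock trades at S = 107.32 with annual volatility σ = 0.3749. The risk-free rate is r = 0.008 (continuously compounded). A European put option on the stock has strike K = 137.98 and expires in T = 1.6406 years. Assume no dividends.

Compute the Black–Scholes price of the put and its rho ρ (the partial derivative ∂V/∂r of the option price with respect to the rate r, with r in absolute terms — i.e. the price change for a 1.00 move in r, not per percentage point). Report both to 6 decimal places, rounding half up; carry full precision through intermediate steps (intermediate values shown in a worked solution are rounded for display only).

σ√T = 0.3749·√1.6406 = 0.480194
d₁ = (ln(S/K) + (r+σ²/2)T) / (σ√T) = (ln(107.32/137.98) + (0.008+0.3749²/2)·1.6406) / 0.480194 = (-0.251294 + 0.128418) / 0.480194 = -0.255888
d₂ = d₁ − σ√T = -0.255888 − 0.480194 = -0.736082
e^{−rT} = e^{−0.008·1.6406} = 0.986961
N(−d₁) = 0.600981,  N(−d₂) = 0.769160
Put price V = K·e^{−rT}·N(−d₂) − S·N(−d₁) = 104.744816 − 64.497304 = 40.247511
ρ = −K·T·e^{−rT}·N(−d₂) = -171.844344

price = 40.247511
ρ = -171.844344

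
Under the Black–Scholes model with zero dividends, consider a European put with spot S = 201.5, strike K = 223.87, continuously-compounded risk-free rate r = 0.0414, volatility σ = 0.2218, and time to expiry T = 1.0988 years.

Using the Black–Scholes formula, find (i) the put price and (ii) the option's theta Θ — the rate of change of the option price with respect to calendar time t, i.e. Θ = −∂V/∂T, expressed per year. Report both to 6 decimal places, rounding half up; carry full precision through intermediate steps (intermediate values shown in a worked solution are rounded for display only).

price = 26.058374
Θ = -2.703449

σ√T = 0.2218·√1.0988 = 0.232499
d₁ = (ln(S/K) + (r+σ²/2)T) / (σ√T) = (ln(201.5/223.87) + (0.0414+0.2218²/2)·1.0988) / 0.232499 = (-0.105276 + 0.072518) / 0.232499 = -0.140895
d₂ = d₁ − σ√T = -0.140895 − 0.232499 = -0.373394
e^{−rT} = e^{−0.0414·1.0988} = 0.955529
N(−d₁) = 0.556024,  N(−d₂) = 0.645572
Put price V = K·e^{−rT}·N(−d₂) − S·N(−d₁) = 138.097130 − 112.038756 = 26.058374
φ(d₁) = (1/√(2π))·e^{−d₁²/2} = 0.395002
Θ = −S·φ(d₁)·σ/(2√T) + r·K·e^{−rT}·N(−d₂) = −8.420670 + 5.717221 = -2.703449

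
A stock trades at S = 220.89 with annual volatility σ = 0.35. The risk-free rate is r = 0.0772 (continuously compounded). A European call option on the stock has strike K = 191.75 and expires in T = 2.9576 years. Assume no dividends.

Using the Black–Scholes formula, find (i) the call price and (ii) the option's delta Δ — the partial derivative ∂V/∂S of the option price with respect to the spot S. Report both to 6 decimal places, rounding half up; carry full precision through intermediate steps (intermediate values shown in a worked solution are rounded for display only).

price = 86.051199
Δ = 0.819990

σ√T = 0.35·√2.9576 = 0.601919
d₁ = (ln(S/K) + (r+σ²/2)T) / (σ√T) = (ln(220.89/191.75) + (0.0772+0.35²/2)·2.9576) / 0.601919 = (0.141472 + 0.409480) / 0.601919 = 0.915327
d₂ = d₁ − σ√T = 0.915327 − 0.601919 = 0.313408
e^{−rT} = e^{−0.0772·2.9576} = 0.795864
N(d₁) = 0.819990,  N(d₂) = 0.623015
Call price V = S·N(d₁) − K·e^{−rT}·N(d₂) = 181.127571 − 95.076372 = 86.051199
Δ = N(d₁) = 0.819990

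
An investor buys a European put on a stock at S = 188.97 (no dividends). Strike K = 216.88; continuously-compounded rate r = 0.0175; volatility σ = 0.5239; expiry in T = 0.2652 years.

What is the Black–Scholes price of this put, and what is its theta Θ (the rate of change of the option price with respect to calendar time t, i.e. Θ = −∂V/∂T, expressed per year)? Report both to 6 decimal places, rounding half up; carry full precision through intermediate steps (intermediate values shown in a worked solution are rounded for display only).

price = 37.745481
Θ = -33.183580

σ√T = 0.5239·√0.2652 = 0.269796
d₁ = (ln(S/K) + (r+σ²/2)T) / (σ√T) = (ln(188.97/216.88) + (0.0175+0.5239²/2)·0.2652) / 0.269796 = (-0.137756 + 0.041036) / 0.269796 = -0.358494
d₂ = d₁ − σ√T = -0.358494 − 0.269796 = -0.628289
e^{−rT} = e^{−0.0175·0.2652} = 0.995370
N(−d₁) = 0.640013,  N(−d₂) = 0.735093
Put price V = K·e^{−rT}·N(−d₂) − S·N(−d₁) = 158.688739 − 120.943258 = 37.745481
φ(d₁) = (1/√(2π))·e^{−d₁²/2} = 0.374113
Θ = −S·φ(d₁)·σ/(2√T) + r·K·e^{−rT}·N(−d₂) = −35.960633 + 2.777053 = -33.183580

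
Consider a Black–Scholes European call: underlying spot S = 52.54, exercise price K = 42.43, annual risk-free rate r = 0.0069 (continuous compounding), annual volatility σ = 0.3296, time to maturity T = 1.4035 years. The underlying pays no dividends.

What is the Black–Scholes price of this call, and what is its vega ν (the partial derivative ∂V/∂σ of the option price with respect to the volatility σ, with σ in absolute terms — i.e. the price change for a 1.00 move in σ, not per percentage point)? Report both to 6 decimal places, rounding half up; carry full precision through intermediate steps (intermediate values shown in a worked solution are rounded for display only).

σ√T = 0.3296·√1.4035 = 0.390475
d₁ = (ln(S/K) + (r+σ²/2)T) / (σ√T) = (ln(52.54/42.43) + (0.0069+0.3296²/2)·1.4035) / 0.390475 = (0.213719 + 0.085920) / 0.390475 = 0.767369
d₂ = d₁ − σ√T = 0.767369 − 0.390475 = 0.376894
e^{−rT} = e^{−0.0069·1.4035} = 0.990363
N(d₁) = 0.778569,  N(d₂) = 0.646874
Call price V = S·N(d₁) − K·e^{−rT}·N(d₂) = 40.906018 − 27.182343 = 13.723675
φ(d₁) = (1/√(2π))·e^{−d₁²/2} = 0.297195
ν = S·φ(d₁)·√T = 18.498560

price = 13.723675
ν = 18.498560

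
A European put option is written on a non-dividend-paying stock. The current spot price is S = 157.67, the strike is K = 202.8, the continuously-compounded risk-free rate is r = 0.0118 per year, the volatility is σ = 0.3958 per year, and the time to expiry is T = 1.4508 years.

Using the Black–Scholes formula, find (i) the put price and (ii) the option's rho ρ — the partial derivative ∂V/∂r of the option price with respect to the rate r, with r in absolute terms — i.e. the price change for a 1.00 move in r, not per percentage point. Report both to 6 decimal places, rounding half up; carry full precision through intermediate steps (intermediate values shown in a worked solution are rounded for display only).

σ√T = 0.3958·√1.4508 = 0.476738
d₁ = (ln(S/K) + (r+σ²/2)T) / (σ√T) = (ln(157.67/202.8) + (0.0118+0.3958²/2)·1.4508) / 0.476738 = (-0.251716 + 0.130759) / 0.476738 = -0.253718
d₂ = d₁ − σ√T = -0.253718 − 0.476738 = -0.730456
e^{−rT} = e^{−0.0118·1.4508} = 0.983026
N(−d₁) = 0.600143,  N(−d₂) = 0.767444
Put price V = K·e^{−rT}·N(−d₂) − S·N(−d₁) = 152.995951 − 94.624616 = 58.371335
ρ = −K·T·e^{−rT}·N(−d₂) = -221.966525

price = 58.371335
ρ = -221.966525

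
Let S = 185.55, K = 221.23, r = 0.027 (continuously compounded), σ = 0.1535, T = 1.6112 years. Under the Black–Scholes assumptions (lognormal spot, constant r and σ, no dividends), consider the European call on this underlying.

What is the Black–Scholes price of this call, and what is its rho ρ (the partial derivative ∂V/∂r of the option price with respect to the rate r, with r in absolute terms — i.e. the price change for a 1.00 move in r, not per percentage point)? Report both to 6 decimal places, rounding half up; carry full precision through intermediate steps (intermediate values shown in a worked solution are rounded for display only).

σ√T = 0.1535·√1.6112 = 0.194842
d₁ = (ln(S/K) + (r+σ²/2)T) / (σ√T) = (ln(185.55/221.23) + (0.027+0.1535²/2)·1.6112) / 0.194842 = (-0.175878 + 0.062484) / 0.194842 = -0.581980
d₂ = d₁ − σ√T = -0.581980 − 0.194842 = -0.776823
e^{−rT} = e^{−0.027·1.6112} = 0.957430
N(d₁) = 0.280290,  N(d₂) = 0.218632
Call price V = S·N(d₁) − K·e^{−rT}·N(d₂) = 52.007803 − 46.308889 = 5.698914
ρ = K·T·e^{−rT}·N(d₂) = 74.612882

price = 5.698914
ρ = 74.612882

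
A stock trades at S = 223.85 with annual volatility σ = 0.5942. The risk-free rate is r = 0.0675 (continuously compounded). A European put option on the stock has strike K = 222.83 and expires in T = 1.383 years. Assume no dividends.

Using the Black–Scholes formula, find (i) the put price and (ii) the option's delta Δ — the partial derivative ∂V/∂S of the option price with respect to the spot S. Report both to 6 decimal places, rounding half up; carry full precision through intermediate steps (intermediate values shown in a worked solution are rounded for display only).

σ√T = 0.5942·√1.383 = 0.698785
d₁ = (ln(S/K) + (r+σ²/2)T) / (σ√T) = (ln(223.85/222.83) + (0.0675+0.5942²/2)·1.383) / 0.698785 = (0.004567 + 0.337503) / 0.698785 = 0.489521
d₂ = d₁ − σ√T = 0.489521 − 0.698785 = -0.209264
e^{−rT} = e^{−0.0675·1.383} = 0.910872
N(−d₁) = 0.312236,  N(−d₂) = 0.582879
Put price V = K·e^{−rT}·N(−d₂) − S·N(−d₁) = 118.306786 − 69.894140 = 48.412646
Δ = −N(−d₁) = -0.312236

price = 48.412646
Δ = -0.312236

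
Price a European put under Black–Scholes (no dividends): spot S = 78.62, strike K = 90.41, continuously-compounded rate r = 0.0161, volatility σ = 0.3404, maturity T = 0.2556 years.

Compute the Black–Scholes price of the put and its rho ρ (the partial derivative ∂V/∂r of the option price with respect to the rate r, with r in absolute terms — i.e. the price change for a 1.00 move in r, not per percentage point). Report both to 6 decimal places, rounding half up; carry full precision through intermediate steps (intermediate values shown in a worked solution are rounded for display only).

price = 13.192459
ρ = -18.617260

σ√T = 0.3404·√0.2556 = 0.172096
d₁ = (ln(S/K) + (r+σ²/2)T) / (σ√T) = (ln(78.62/90.41) + (0.0161+0.3404²/2)·0.2556) / 0.172096 = (-0.139729 + 0.018924) / 0.172096 = -0.701965
d₂ = d₁ − σ√T = -0.701965 − 0.172096 = -0.874061
e^{−rT} = e^{−0.0161·0.2556} = 0.995893
N(−d₁) = 0.758649,  N(−d₂) = 0.808957
Put price V = K·e^{−rT}·N(−d₂) − S·N(−d₁) = 72.837482 − 59.645023 = 13.192459
ρ = −K·T·e^{−rT}·N(−d₂) = -18.617260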